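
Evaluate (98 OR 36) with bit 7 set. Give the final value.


Step 1: 98 | 36 = 102
Step 2: 102 | (1 << 7) = 102 | 128 = 230

230


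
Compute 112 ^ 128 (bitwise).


0b1110000 ^ 0b10000000 = 0b11110000 = 240

240


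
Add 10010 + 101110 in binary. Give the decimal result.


10010 + 101110 = 1000000 = 64

64


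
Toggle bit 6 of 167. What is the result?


167 ^ (1 << 6) = 167 ^ 64 = 231

231


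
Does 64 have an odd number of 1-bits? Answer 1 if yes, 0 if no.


0b1000000 has 1 ones => parity 1

1


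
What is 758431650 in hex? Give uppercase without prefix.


758431650 = 2D34BFA2 hex

2D34BFA2


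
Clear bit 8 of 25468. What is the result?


25468 & ~(1 << 8) = 25212

25212


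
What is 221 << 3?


0b11011101 << 3 = 0b11011101000 = 1768

1768


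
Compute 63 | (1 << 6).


63 | (1 << 6) = 63 | 64 = 127

127


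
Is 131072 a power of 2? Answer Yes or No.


0b100000000000000000. Only one bit set => Yes

Yes


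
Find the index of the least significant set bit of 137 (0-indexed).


0b10001001. Lowest set bit at position 0

0


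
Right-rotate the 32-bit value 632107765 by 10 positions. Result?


Rotate 0b100101101011010011001011110101 right by 10 (32-bit) = 0b10111101010010010110101101001100 = 3175705420

3175705420


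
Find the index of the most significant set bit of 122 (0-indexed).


0b1111010. Highest set bit at position 6

6


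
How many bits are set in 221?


0b11011101 has 6 set bits

6


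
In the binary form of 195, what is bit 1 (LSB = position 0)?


0b11000011, position 1 = 1

1


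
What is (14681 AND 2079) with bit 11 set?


Step 1: 14681 & 2079 = 2073
Step 2: 2073 | (1 << 11) = 2073 | 2048 = 2073

2073


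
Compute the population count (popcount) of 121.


0b1111001 has 5 set bits

5


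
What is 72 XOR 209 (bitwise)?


0b1001000 ^ 0b11010001 = 0b10011001 = 153

153


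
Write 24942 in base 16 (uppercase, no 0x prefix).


24942 = 616E hex

616E


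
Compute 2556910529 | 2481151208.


0b10011000011001110101101111000001 | 0b10010011111000110101110011101000 = 0b10011011111001110101111111101001 = 2615631849

2615631849


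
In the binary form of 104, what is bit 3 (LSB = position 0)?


0b1101000, position 3 = 1

1


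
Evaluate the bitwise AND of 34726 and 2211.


0b1000011110100110 & 0b100010100011 = 0b10100010 = 162

162


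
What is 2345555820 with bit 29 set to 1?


2345555820 | (1 << 29) = 2345555820 | 536870912 = 2882426732

2882426732


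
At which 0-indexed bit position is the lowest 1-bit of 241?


0b11110001. Lowest set bit at position 0

0


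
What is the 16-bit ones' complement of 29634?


29634 ^ 65535 = 35901

35901


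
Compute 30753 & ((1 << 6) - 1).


30753 & 63 = 33

33


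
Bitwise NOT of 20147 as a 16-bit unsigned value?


~0b100111010110011 = 0b1011000101001100 = 45388 (16-bit unsigned)

45388


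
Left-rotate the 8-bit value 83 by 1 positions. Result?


Rotate 0b1010011 left by 1 (8-bit) = 0b10100110 = 166

166


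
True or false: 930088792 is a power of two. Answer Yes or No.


0b110111011100000000011101011000. Multiple bits set => No

No


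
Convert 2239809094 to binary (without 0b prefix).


2239809094 = 10000101100000001100011001000110 in binary

10000101100000001100011001000110


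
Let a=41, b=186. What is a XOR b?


41 ^ 186 = 147

147


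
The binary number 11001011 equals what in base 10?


11001011 in decimal = 203

203


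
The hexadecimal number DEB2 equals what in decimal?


DEB2 hex = 57010 decimal

57010


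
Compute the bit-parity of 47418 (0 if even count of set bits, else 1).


0b1011100100111010 has 9 ones => parity 1

1


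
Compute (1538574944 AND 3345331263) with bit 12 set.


Step 1: 1538574944 & 3345331263 = 1126465568
Step 2: 1126465568 | (1 << 12) = 1126465568 | 4096 = 1126469664

1126469664


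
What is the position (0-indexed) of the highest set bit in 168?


0b10101000. Highest set bit at position 7

7


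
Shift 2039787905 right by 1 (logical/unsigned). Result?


0b1111001100101001011000110000001 >> 1 = 0b111100110010100101100011000000 = 1019893952

1019893952


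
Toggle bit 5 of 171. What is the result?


171 ^ (1 << 5) = 171 ^ 32 = 139

139


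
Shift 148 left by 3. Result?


0b10010100 << 3 = 0b10010100000 = 1184

1184


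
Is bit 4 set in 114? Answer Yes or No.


0b1110010, bit 4 = 1. Yes

Yes


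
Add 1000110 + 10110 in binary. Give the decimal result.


1000110 + 10110 = 1011100 = 92

92


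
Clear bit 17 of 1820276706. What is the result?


1820276706 & ~(1 << 17) = 1820145634

1820145634


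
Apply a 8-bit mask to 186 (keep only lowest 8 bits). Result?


186 & 255 = 186

186


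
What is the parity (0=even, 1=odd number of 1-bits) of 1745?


0b11011010001 has 6 ones => parity 0

0


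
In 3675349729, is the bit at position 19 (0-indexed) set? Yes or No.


0b11011011000100010110001011100001, bit 19 = 0. No

No


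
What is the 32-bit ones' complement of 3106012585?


3106012585 ^ 4294967295 = 1188954710

1188954710


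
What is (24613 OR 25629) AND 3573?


Step 1: 24613 | 25629 = 25661
Step 2: 25661 & 3573 = 1077

1077


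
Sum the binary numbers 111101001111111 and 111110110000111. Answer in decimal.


111101001111111 + 111110110000111 = 1111100000000110 = 63494

63494


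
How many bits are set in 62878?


0b1111010110011110 has 11 set bits

11


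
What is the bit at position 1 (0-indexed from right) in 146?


0b10010010, position 1 = 1

1


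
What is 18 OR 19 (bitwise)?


0b10010 | 0b10011 = 0b10011 = 19

19


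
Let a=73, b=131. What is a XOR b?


73 ^ 131 = 202

202


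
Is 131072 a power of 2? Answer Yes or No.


0b100000000000000000. Only one bit set => Yes

Yes


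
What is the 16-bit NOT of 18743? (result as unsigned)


~0b100100100110111 = 0b1011011011001000 = 46792 (16-bit unsigned)

46792


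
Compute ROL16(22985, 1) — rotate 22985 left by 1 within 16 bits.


Rotate 0b101100111001001 left by 1 (16-bit) = 0b1011001110010010 = 45970

45970


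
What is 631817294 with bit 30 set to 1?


631817294 | (1 << 30) = 631817294 | 1073741824 = 1705559118

1705559118


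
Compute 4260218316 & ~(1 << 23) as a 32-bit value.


4260218316 & ~(1 << 23) = 4251829708

4251829708


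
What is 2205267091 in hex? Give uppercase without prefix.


2205267091 = 8371B493 hex

8371B493


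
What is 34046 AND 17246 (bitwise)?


0b1000010011111110 & 0b100001101011110 = 0b1011110 = 94

94


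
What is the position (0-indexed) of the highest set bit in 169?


0b10101001. Highest set bit at position 7

7


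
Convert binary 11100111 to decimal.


11100111 in decimal = 231

231


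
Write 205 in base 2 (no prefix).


205 = 11001101 in binary

11001101


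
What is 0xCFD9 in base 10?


CFD9 hex = 53209 decimal

53209


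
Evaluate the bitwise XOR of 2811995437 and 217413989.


0b10100111100110111010010100101101 ^ 0b1100111101010111100101100101 = 0b10101011011011101101110001001000 = 2876169288

2876169288


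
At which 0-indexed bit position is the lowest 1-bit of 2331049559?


0b10001010111100001111111001010111. Lowest set bit at position 0

0


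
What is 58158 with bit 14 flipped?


58158 ^ (1 << 14) = 58158 ^ 16384 = 41774

41774


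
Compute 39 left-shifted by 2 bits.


0b100111 << 2 = 0b10011100 = 156

156


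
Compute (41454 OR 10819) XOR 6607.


Step 1: 41454 | 10819 = 44015
Step 2: 44015 ^ 6607 = 45600

45600


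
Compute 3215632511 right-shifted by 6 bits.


0b10111111101010101010100001111111 >> 6 = 0b10111111101010101010100001 = 50244257

50244257


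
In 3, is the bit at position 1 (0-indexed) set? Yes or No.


0b11, bit 1 = 1. Yes

Yes


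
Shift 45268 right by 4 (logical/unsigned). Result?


0b1011000011010100 >> 4 = 0b101100001101 = 2829

2829


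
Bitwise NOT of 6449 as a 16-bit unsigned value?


~0b1100100110001 = 0b1110011011001110 = 59086 (16-bit unsigned)

59086


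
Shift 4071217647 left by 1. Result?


0b11110010101010011101100111101111 << 1 = 0b111100101010100111011001111011110 = 8142435294

8142435294


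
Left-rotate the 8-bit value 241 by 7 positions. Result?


Rotate 0b11110001 left by 7 (8-bit) = 0b11111000 = 248

248


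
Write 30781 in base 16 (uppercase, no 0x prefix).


30781 = 783D hex

783D


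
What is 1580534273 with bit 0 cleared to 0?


1580534273 & ~(1 << 0) = 1580534272

1580534272


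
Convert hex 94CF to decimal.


94CF hex = 38095 decimal

38095


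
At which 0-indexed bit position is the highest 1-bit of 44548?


0b1010111000000100. Highest set bit at position 15

15


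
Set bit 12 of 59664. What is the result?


59664 | (1 << 12) = 59664 | 4096 = 63760

63760


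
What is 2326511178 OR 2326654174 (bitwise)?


0b10001010101010111011111001001010 | 0b10001010101011011110110011011110 = 0b10001010101011111111111011011110 = 2326789854

2326789854


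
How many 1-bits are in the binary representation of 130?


0b10000010 has 2 set bits

2


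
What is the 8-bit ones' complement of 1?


1 ^ 255 = 254

254


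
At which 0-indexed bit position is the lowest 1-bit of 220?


0b11011100. Lowest set bit at position 2

2


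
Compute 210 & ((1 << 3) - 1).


210 & 7 = 2

2


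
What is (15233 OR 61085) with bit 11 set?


Step 1: 15233 | 61085 = 65437
Step 2: 65437 | (1 << 11) = 65437 | 2048 = 65437

65437


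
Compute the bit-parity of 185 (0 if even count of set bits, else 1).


0b10111001 has 5 ones => parity 1

1


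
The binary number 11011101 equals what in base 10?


11011101 in decimal = 221

221


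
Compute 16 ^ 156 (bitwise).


0b10000 ^ 0b10011100 = 0b10001100 = 140

140


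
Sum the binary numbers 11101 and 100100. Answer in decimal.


11101 + 100100 = 1000001 = 65

65


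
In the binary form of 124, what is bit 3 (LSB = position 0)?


0b1111100, position 3 = 1

1


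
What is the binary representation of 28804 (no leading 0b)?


28804 = 111000010000100 in binary

111000010000100


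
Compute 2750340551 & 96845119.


0b10100011111011101101110111000111 & 0b101110001011011110100111111 = 0b1110001001001110100000111 = 29662471

29662471


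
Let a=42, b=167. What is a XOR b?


42 ^ 167 = 141

141


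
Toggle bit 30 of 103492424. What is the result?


103492424 ^ (1 << 30) = 103492424 ^ 1073741824 = 1177234248

1177234248


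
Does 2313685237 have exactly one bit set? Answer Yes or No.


0b10001001111010000000100011110101. Multiple bits set => No

No


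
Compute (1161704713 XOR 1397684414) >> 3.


Step 1: 1161704713 ^ 1397684414 = 376491447
Step 2: 376491447 >> 3 = 47061430

47061430


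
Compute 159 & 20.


0b10011111 & 0b10100 = 0b10100 = 20

20


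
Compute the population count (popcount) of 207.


0b11001111 has 6 set bits

6


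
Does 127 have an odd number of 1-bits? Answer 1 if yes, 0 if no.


0b1111111 has 7 ones => parity 1

1


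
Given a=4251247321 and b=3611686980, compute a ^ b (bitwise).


4251247321 ^ 3611686980 = 706812573

706812573


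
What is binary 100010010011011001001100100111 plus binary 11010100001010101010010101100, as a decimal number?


100010010011011001001100100111 + 11010100001010101010010101100 = 111100110100101110011111010011 = 1020454867

1020454867


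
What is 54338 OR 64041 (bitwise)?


0b1101010001000010 | 0b1111101000101001 = 0b1111111001101011 = 65131

65131


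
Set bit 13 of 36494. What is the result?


36494 | (1 << 13) = 36494 | 8192 = 44686

44686


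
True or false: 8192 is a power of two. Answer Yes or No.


0b10000000000000. Only one bit set => Yes

Yes


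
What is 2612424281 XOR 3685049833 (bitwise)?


0b10011011101101100110111001011001 ^ 0b11011011101001010110010111101001 = 0b1000000000100110000101110110000 = 1074990000

1074990000


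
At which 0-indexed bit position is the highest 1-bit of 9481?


0b10010100001001. Highest set bit at position 13

13


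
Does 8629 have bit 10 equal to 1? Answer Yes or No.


0b10000110110101, bit 10 = 0. No

No


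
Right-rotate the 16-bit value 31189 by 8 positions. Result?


Rotate 0b111100111010101 right by 8 (16-bit) = 0b1101010101111001 = 54649

54649


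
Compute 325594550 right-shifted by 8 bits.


0b10011011010000010110110110110 >> 8 = 0b100110110100000101101 = 1271853

1271853


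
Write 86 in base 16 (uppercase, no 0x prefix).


86 = 56 hex

56


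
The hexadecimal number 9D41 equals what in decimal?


9D41 hex = 40257 decimal

40257


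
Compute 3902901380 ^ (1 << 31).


3902901380 ^ (1 << 31) = 3902901380 ^ 2147483648 = 1755417732

1755417732


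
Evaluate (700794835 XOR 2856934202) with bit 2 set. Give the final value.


Step 1: 700794835 ^ 2856934202 = 2206997737
Step 2: 2206997737 | (1 << 2) = 2206997737 | 4 = 2206997741

2206997741


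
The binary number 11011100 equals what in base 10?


11011100 in decimal = 220

220


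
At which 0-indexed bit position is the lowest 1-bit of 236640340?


0b1110000110101101100001010100. Lowest set bit at position 2

2


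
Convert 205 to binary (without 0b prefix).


205 = 11001101 in binary

11001101


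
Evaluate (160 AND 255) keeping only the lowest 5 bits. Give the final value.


Step 1: 160 & 255 = 160
Step 2: 160 & 31 = 0

0


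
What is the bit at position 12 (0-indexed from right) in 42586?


0b1010011001011010, position 12 = 0

0


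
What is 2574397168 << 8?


0b10011001011100100010111011110000 << 8 = 0b1001100101110010001011101111000000000000 = 659045675008

659045675008


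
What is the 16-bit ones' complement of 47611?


47611 ^ 65535 = 17924

17924


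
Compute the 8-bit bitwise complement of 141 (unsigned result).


~0b10001101 = 0b1110010 = 114 (8-bit unsigned)

114


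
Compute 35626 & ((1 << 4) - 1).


35626 & 15 = 10

10


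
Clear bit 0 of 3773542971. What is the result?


3773542971 & ~(1 << 0) = 3773542970

3773542970


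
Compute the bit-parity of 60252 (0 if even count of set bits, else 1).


0b1110101101011100 has 10 ones => parity 0

0


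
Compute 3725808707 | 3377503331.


0b11011110000100110101010001000011 | 0b11001001010100001001110001100011 = 0b11011111010100111101110001100011 = 3746815075

3746815075


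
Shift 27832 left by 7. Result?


0b110110010111000 << 7 = 0b1101100101110000000000 = 3562496

3562496


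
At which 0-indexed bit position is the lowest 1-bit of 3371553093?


0b11001000111101011101000101000101. Lowest set bit at position 0

0


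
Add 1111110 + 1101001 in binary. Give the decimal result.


1111110 + 1101001 = 11100111 = 231

231


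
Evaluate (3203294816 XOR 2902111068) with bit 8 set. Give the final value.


Step 1: 3203294816 ^ 2902111068 = 303355196
Step 2: 303355196 | (1 << 8) = 303355196 | 256 = 303355196

303355196


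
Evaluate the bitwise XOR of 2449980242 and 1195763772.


0b10010010000001111011101101010010 ^ 0b1000111010001011110100000111100 = 0b11010101010000100101001101101110 = 3577893742

3577893742


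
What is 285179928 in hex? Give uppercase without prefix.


285179928 = 10FF8018 hex

10FF8018


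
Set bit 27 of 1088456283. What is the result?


1088456283 | (1 << 27) = 1088456283 | 134217728 = 1222674011

1222674011


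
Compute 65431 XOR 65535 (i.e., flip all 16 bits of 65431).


65431 ^ 65535 = 104

104


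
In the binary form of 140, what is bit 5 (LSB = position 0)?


0b10001100, position 5 = 0

0


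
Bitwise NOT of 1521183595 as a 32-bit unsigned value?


~0b1011010101010110110101101101011 = 0b10100101010101001001010010010100 = 2773783700 (32-bit unsigned)

2773783700


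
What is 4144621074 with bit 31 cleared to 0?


4144621074 & ~(1 << 31) = 1997137426

1997137426


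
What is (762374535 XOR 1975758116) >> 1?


Step 1: 762374535 ^ 1975758116 = 1488143523
Step 2: 1488143523 >> 1 = 744071761

744071761


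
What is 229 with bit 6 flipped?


229 ^ (1 << 6) = 229 ^ 64 = 165

165


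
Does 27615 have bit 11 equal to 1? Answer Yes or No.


0b110101111011111, bit 11 = 1. Yes

Yes


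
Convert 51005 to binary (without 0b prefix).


51005 = 1100011100111101 in binary

1100011100111101


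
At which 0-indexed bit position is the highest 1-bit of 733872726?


0b101011101111100000001001010110. Highest set bit at position 29

29


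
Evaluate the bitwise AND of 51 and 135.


0b110011 & 0b10000111 = 0b11 = 3

3


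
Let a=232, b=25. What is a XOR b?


232 ^ 25 = 241

241


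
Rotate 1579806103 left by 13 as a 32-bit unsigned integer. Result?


Rotate 0b1011110001010011110110110010111 left by 13 (32-bit) = 0b111101101100101110101111000101 = 1035135941

1035135941


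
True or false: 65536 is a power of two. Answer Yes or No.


0b10000000000000000. Only one bit set => Yes

Yes


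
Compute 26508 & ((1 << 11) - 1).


26508 & 2047 = 1932

1932


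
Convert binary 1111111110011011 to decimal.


1111111110011011 in decimal = 65435

65435


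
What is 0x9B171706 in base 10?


9B171706 hex = 2601981702 decimal

2601981702


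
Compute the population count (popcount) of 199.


0b11000111 has 5 set bits

5


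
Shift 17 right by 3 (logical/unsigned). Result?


0b10001 >> 3 = 0b10 = 2

2


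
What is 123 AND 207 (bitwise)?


0b1111011 & 0b11001111 = 0b1001011 = 75

75


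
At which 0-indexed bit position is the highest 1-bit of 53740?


0b1101000111101100. Highest set bit at position 15

15


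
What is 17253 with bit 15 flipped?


17253 ^ (1 << 15) = 17253 ^ 32768 = 50021

50021


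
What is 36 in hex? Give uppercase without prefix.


36 = 24 hex

24


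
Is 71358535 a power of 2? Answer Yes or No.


0b100010000001101100001000111. Multiple bits set => No

No


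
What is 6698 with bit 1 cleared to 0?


6698 & ~(1 << 1) = 6696

6696


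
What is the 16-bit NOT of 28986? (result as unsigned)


~0b111000100111010 = 0b1000111011000101 = 36549 (16-bit unsigned)

36549


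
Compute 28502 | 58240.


0b110111101010110 | 0b1110001110000000 = 0b1110111111010110 = 61398

61398


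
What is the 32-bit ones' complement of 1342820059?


1342820059 ^ 4294967295 = 2952147236

2952147236


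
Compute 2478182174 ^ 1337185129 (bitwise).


0b10010011101101100000111100011110 ^ 0b1001111101100111101001101101001 = 0b11011100000001011101110001110111 = 3691371639

3691371639


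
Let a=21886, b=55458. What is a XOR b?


21886 ^ 55458 = 36316

36316


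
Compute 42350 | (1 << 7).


42350 | (1 << 7) = 42350 | 128 = 42478

42478


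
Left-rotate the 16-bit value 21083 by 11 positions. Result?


Rotate 0b101001001011011 left by 11 (16-bit) = 0b1101101010010010 = 55954

55954


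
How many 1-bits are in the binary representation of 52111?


0b1100101110001111 has 10 set bits

10


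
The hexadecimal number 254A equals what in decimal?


254A hex = 9546 decimal

9546


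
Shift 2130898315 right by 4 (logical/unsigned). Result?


0b1111111000000101110110110001011 >> 4 = 0b111111100000010111011011000 = 133181144

133181144


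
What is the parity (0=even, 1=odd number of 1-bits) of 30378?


0b111011010101010 has 9 ones => parity 1

1


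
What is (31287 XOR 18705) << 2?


Step 1: 31287 ^ 18705 = 13094
Step 2: 13094 << 2 = 52376

52376


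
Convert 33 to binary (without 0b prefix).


33 = 100001 in binary

100001


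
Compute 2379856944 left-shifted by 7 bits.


0b10001101110110011011110000110000 << 7 = 0b100011011101100110111100001100000000000 = 304621688832

304621688832


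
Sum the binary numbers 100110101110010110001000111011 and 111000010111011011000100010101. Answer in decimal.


100110101110010110001000111011 + 111000010111011011000100010101 = 1011111000101110001001101010000 = 1595347792

1595347792


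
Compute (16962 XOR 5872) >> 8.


Step 1: 16962 ^ 5872 = 21682
Step 2: 21682 >> 8 = 84

84


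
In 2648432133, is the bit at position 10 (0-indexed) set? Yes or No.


0b10011101110110111101111000000101, bit 10 = 1. Yes

Yes


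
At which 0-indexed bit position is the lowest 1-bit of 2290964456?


0b10001000100011010101011111101000. Lowest set bit at position 3

3


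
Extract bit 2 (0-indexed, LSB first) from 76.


0b1001100, position 2 = 1

1


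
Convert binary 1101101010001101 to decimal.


1101101010001101 in decimal = 55949

55949


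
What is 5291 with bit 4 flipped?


5291 ^ (1 << 4) = 5291 ^ 16 = 5307

5307


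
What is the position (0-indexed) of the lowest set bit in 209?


0b11010001. Lowest set bit at position 0

0


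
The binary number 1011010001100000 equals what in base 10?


1011010001100000 in decimal = 46176

46176


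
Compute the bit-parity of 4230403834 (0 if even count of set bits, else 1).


0b11111100001001101101011011111010 has 20 ones => parity 0

0


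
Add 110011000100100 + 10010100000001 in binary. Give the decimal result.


110011000100100 + 10010100000001 = 1000101100100101 = 35621

35621


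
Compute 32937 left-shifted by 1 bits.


0b1000000010101001 << 1 = 0b10000000101010010 = 65874

65874


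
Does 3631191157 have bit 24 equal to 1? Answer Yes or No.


0b11011000011011111001010001110101, bit 24 = 0. No

No


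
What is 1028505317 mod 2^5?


1028505317 & 31 = 5

5


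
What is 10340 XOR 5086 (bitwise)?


0b10100001100100 ^ 0b1001111011110 = 0b11101110111010 = 15290

15290


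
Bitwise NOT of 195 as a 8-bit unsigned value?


~0b11000011 = 0b111100 = 60 (8-bit unsigned)

60


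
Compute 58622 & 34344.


0b1110010011111110 & 0b1000011000101000 = 0b1000010000101000 = 33832

33832


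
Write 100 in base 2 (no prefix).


100 = 1100100 in binary

1100100


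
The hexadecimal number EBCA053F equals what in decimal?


EBCA053F hex = 3955885375 decimal

3955885375


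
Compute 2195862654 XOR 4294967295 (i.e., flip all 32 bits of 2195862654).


2195862654 ^ 4294967295 = 2099104641

2099104641


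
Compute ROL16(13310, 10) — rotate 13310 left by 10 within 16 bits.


Rotate 0b11001111111110 left by 10 (16-bit) = 0b1111100011001111 = 63695

63695


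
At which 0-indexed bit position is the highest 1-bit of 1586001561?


0b1011110100010000111011010011001. Highest set bit at position 30

30


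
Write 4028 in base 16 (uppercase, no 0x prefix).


4028 = FBC hex

FBC


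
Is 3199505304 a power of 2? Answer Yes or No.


0b10111110101101001001001110011000. Multiple bits set => No

No


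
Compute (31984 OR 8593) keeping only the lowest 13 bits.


Step 1: 31984 | 8593 = 32241
Step 2: 32241 & 8191 = 7665

7665


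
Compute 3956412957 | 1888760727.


0b11101011110100100001001000011101 | 0b1110000100101000011001110010111 = 0b11111011110101100011001110011111 = 4225119135

4225119135


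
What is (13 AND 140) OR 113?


Step 1: 13 & 140 = 12
Step 2: 12 | 113 = 125

125


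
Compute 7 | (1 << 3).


7 | (1 << 3) = 7 | 8 = 15

15


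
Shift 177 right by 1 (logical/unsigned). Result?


0b10110001 >> 1 = 0b1011000 = 88

88


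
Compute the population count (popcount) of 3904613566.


0b11101000101110111010110010111110 has 20 set bits

20


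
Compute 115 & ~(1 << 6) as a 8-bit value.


115 & ~(1 << 6) = 51

51


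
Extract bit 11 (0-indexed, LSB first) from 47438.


0b1011100101001110, position 11 = 1

1


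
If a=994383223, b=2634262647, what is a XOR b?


994383223 ^ 2634262647 = 2789653760

2789653760


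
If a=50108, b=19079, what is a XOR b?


50108 ^ 19079 = 35131

35131


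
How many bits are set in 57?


0b111001 has 4 set bits

4


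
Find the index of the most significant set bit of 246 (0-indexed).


0b11110110. Highest set bit at position 7

7


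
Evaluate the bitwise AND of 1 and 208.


0b1 & 0b11010000 = 0b0 = 0

0


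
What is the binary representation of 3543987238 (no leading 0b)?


3543987238 = 11010011001111001111010000100110 in binary

11010011001111001111010000100110


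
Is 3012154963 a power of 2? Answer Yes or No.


0b10110011100010011101011001010011. Multiple bits set => No

No


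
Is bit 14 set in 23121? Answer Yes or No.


0b101101001010001, bit 14 = 1. Yes

Yes


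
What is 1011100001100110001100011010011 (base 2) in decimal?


1011100001100110001100011010011 in decimal = 1546852563

1546852563


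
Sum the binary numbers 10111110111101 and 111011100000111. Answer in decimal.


10111110111101 + 111011100000111 = 1010011011000100 = 42692

42692


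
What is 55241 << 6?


0b1101011111001001 << 6 = 0b1101011111001001000000 = 3535424

3535424


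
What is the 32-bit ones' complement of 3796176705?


3796176705 ^ 4294967295 = 498790590

498790590


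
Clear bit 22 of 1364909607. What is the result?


1364909607 & ~(1 << 22) = 1360715303

1360715303


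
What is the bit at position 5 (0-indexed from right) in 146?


0b10010010, position 5 = 0

0


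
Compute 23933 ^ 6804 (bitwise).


0b101110101111101 ^ 0b1101010010100 = 0b100011111101001 = 18409

18409


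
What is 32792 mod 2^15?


32792 & 32767 = 24

24


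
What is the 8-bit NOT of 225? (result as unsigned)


~0b11100001 = 0b11110 = 30 (8-bit unsigned)

30


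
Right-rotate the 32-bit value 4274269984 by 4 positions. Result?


Rotate 0b11111110110001000010111100100000 right by 4 (32-bit) = 0b1111111011000100001011110010 = 267141874

267141874


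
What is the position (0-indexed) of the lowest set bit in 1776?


0b11011110000. Lowest set bit at position 4

4


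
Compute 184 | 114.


0b10111000 | 0b1110010 = 0b11111010 = 250

250


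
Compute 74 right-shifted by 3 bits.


0b1001010 >> 3 = 0b1001 = 9

9


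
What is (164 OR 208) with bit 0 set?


Step 1: 164 | 208 = 244
Step 2: 244 | (1 << 0) = 244 | 1 = 245

245


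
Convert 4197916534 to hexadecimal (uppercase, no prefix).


4197916534 = FA371F76 hex

FA371F76


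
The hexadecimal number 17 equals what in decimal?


17 hex = 23 decimal

23


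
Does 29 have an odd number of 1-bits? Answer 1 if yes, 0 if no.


0b11101 has 4 ones => parity 0

0


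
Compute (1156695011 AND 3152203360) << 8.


Step 1: 1156695011 & 3152203360 = 14729824
Step 2: 14729824 << 8 = 3770834944

3770834944


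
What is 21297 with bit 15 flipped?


21297 ^ (1 << 15) = 21297 ^ 32768 = 54065

54065


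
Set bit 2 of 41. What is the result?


41 | (1 << 2) = 41 | 4 = 45

45


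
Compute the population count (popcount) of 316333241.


0b10010110110101101110010111001 has 17 set bits

17


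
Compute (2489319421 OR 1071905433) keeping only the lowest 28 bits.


Step 1: 2489319421 | 1071905433 = 3221225469
Step 2: 3221225469 & 268435455 = 268435453

268435453


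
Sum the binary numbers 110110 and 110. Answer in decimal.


110110 + 110 = 111100 = 60

60


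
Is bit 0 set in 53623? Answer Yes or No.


0b1101000101110111, bit 0 = 1. Yes

Yes


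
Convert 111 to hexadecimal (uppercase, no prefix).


111 = 6F hex

6F


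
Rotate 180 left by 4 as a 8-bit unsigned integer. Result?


Rotate 0b10110100 left by 4 (8-bit) = 0b1001011 = 75

75


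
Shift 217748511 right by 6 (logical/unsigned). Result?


0b1100111110101001010000011111 >> 6 = 0b1100111110101001010000 = 3402320

3402320


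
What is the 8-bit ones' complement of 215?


215 ^ 255 = 40

40


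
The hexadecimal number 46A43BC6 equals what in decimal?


46A43BC6 hex = 1185168326 decimal

1185168326


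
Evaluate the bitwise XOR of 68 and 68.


0b1000100 ^ 0b1000100 = 0b0 = 0

0


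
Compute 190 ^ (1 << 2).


190 ^ (1 << 2) = 190 ^ 4 = 186

186


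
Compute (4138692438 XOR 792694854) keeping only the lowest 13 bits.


Step 1: 4138692438 ^ 792694854 = 3650158352
Step 2: 3650158352 & 8191 = 7952

7952


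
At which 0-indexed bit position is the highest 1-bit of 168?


0b10101000. Highest set bit at position 7

7


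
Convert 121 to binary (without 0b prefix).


121 = 1111001 in binary

1111001


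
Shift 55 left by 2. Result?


0b110111 << 2 = 0b11011100 = 220

220


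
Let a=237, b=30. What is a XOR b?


237 ^ 30 = 243

243


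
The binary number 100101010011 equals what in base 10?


100101010011 in decimal = 2387

2387


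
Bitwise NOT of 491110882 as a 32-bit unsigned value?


~0b11101010001011100000111100010 = 0b11100010101110100011111000011101 = 3803856413 (32-bit unsigned)

3803856413


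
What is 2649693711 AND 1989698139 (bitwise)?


0b10011101111011110001111000001111 & 0b1110110100110000110001001011011 = 0b10100100010000000001000001011 = 344457739

344457739


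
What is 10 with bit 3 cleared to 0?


10 & ~(1 << 3) = 2

2


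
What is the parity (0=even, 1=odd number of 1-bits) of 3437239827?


0b11001100111000000001111000010011 has 14 ones => parity 0

0


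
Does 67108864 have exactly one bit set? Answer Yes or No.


0b100000000000000000000000000. Only one bit set => Yes

Yes


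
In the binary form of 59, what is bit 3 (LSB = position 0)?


0b111011, position 3 = 1

1


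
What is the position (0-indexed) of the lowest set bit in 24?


0b11000. Lowest set bit at position 3

3


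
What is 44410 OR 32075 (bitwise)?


0b1010110101111010 | 0b111110101001011 = 0b1111110101111011 = 64891

64891


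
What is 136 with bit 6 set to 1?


136 | (1 << 6) = 136 | 64 = 200

200


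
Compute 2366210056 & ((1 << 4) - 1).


2366210056 & 15 = 8

8


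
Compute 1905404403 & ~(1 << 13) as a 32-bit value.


1905404403 & ~(1 << 13) = 1905396211

1905396211


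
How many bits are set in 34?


0b100010 has 2 set bits

2


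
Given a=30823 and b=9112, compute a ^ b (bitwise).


30823 ^ 9112 = 23551

23551


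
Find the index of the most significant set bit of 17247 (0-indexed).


0b100001101011111. Highest set bit at position 14

14


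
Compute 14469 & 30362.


0b11100010000101 & 0b111011010011010 = 0b11000010000000 = 12416

12416


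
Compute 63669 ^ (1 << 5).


63669 ^ (1 << 5) = 63669 ^ 32 = 63637

63637


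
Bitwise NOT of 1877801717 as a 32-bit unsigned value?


~0b1101111111011001111101011110101 = 0b10010000000100110000010100001010 = 2417165578 (32-bit unsigned)

2417165578


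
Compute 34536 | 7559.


0b1000011011101000 | 0b1110110000111 = 0b1001111111101111 = 40943

40943


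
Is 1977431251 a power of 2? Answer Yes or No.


0b1110101110111010011010011010011. Multiple bits set => No

No


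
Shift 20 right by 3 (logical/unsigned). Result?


0b10100 >> 3 = 0b10 = 2

2


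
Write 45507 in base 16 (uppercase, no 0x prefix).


45507 = B1C3 hex

B1C3


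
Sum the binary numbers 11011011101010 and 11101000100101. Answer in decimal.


11011011101010 + 11101000100101 = 111000100001111 = 28943

28943


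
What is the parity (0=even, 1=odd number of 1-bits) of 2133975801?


0b1111111001100011110001011111001 has 20 ones => parity 0

0


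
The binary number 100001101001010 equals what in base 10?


100001101001010 in decimal = 17226

17226


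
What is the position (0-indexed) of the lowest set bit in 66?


0b1000010. Lowest set bit at position 1

1


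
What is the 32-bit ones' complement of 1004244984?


1004244984 ^ 4294967295 = 3290722311

3290722311


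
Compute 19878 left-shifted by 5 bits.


0b100110110100110 << 5 = 0b10011011010011000000 = 636096

636096


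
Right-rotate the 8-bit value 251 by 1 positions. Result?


Rotate 0b11111011 right by 1 (8-bit) = 0b11111101 = 253

253


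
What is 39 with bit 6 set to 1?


39 | (1 << 6) = 39 | 64 = 103

103


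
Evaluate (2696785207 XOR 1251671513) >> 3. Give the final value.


Step 1: 2696785207 ^ 1251671513 = 3928445166
Step 2: 3928445166 >> 3 = 491055645

491055645


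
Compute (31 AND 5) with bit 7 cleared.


Step 1: 31 & 5 = 5
Step 2: 5 & ~(1 << 7) = 5

5


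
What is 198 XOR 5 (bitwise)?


0b11000110 ^ 0b101 = 0b11000011 = 195

195


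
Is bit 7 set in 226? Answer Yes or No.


0b11100010, bit 7 = 1. Yes

Yes


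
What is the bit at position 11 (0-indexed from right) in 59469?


0b1110100001001101, position 11 = 1

1


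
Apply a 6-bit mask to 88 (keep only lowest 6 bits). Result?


88 & 63 = 24

24


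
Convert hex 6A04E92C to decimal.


6A04E92C hex = 1778706732 decimal

1778706732


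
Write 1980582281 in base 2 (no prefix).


1980582281 = 1110110000011010100100110001001 in binary

1110110000011010100100110001001


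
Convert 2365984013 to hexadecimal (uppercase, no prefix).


2365984013 = 8D060D0D hex

8D060D0D


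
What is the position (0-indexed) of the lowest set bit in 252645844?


0b1111000011110001000111010100. Lowest set bit at position 2

2


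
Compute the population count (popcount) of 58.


0b111010 has 4 set bits

4


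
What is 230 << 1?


0b11100110 << 1 = 0b111001100 = 460

460


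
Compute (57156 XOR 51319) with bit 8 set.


Step 1: 57156 ^ 51319 = 5939
Step 2: 5939 | (1 << 8) = 5939 | 256 = 5939

5939


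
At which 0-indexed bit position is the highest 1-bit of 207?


0b11001111. Highest set bit at position 7

7


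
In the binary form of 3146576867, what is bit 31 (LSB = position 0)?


0b10111011100011001111001111100011, position 31 = 1

1


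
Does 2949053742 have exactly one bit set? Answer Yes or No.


0b10101111110001101111110100101110. Multiple bits set => No

No


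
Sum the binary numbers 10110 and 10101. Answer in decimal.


10110 + 10101 = 101011 = 43

43


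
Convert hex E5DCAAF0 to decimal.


E5DCAAF0 hex = 3856444144 decimal

3856444144


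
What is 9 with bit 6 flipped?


9 ^ (1 << 6) = 9 ^ 64 = 73

73


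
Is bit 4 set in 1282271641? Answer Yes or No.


0b1001100011011011110100110011001, bit 4 = 1. Yes

Yes


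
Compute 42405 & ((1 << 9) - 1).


42405 & 511 = 421

421


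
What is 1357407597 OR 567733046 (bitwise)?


0b1010000111010000110010101101101 | 0b100001110101101110101100110110 = 0b1110001111111101110111101111111 = 1912532863

1912532863


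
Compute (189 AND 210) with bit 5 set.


Step 1: 189 & 210 = 144
Step 2: 144 | (1 << 5) = 144 | 32 = 176

176


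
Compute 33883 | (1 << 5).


33883 | (1 << 5) = 33883 | 32 = 33915

33915


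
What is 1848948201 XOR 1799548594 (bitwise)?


0b1101110001101001011010111101001 ^ 0b1101011010000101110111010110010 = 0b101011101100101101101011011 = 91642715

91642715


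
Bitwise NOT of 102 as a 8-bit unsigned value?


~0b1100110 = 0b10011001 = 153 (8-bit unsigned)

153


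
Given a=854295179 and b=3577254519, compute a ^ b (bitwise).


854295179 ^ 3577254519 = 3889369340

3889369340


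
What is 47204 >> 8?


0b1011100001100100 >> 8 = 0b10111000 = 184

184


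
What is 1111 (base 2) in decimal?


1111 in decimal = 15

15


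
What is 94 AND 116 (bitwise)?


0b1011110 & 0b1110100 = 0b1010100 = 84

84


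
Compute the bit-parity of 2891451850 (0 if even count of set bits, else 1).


0b10101100010110000000110111001010 has 14 ones => parity 0

0


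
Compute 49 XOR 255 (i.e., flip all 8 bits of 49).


49 ^ 255 = 206

206


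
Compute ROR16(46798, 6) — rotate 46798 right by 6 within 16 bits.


Rotate 0b1011011011001110 right by 6 (16-bit) = 0b11101011011011 = 15067

15067


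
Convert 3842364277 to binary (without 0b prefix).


3842364277 = 11100101000001011101001101110101 in binary

11100101000001011101001101110101


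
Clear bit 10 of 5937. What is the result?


5937 & ~(1 << 10) = 4913

4913


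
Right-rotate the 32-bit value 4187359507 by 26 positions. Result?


Rotate 0b11111001100101100000100100010011 right by 26 (32-bit) = 0b1100101100000100100010011111110 = 1703036158

1703036158


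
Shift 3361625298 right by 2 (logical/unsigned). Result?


0b11001000010111100101010011010010 >> 2 = 0b110010000101111001010100110100 = 840406324

840406324


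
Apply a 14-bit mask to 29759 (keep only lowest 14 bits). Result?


29759 & 16383 = 13375

13375


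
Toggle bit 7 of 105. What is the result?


105 ^ (1 << 7) = 105 ^ 128 = 233

233


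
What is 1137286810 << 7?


0b1000011110010011001111010011010 << 7 = 0b10000111100100110011110100110100000000 = 145572711680

145572711680


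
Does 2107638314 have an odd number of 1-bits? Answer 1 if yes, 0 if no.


0b1111101101000000000001000101010 has 12 ones => parity 0

0


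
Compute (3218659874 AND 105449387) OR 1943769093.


Step 1: 3218659874 & 105449387 = 105382434
Step 2: 105382434 | 1943769093 = 2010878503

2010878503


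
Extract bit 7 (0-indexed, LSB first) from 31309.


0b111101001001101, position 7 = 0

0


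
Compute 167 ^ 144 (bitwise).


0b10100111 ^ 0b10010000 = 0b110111 = 55

55


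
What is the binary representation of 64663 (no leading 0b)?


64663 = 1111110010010111 in binary

1111110010010111


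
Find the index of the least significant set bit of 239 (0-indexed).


0b11101111. Lowest set bit at position 0

0


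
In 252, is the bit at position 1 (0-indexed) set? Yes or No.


0b11111100, bit 1 = 0. No

No


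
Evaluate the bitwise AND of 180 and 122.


0b10110100 & 0b1111010 = 0b110000 = 48

48


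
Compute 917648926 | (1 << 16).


917648926 | (1 << 16) = 917648926 | 65536 = 917714462

917714462


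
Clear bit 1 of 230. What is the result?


230 & ~(1 << 1) = 228

228


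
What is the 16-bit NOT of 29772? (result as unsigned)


~0b111010001001100 = 0b1000101110110011 = 35763 (16-bit unsigned)

35763


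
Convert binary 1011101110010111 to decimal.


1011101110010111 in decimal = 48023

48023


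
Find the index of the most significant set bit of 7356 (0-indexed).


0b1110010111100. Highest set bit at position 12

12


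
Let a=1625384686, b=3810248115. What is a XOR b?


1625384686 ^ 3810248115 = 2214241117

2214241117


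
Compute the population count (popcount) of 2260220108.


0b10000110101110000011100011001100 has 14 set bits

14


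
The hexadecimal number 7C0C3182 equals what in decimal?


7C0C3182 hex = 2081173890 decimal

2081173890


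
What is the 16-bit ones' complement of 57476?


57476 ^ 65535 = 8059

8059


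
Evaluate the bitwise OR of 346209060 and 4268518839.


0b10100101000101011101100100100 | 0b11111110011011000110110110110111 = 0b11111110111011101111111110110111 = 4277075895

4277075895
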